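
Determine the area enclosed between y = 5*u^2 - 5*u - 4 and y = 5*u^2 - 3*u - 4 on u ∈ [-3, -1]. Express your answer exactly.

On [-3, -1], (5*u^2 - 5*u - 4) - (5*u^2 - 3*u - 4) = -2*u is ≥ 0 throughout, so the area is a single integral of |-2*u|.
∫[-3,-1] (-2*u) du = 8.

8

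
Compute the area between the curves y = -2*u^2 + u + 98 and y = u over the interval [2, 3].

On [2, 3], (-2*u^2 + u + 98) - (u) = -2*u^2 + 98 is ≥ 0 throughout, so the area is a single integral of |-2*u^2 + 98|.
∫[2,3] (-2*u^2 + 98) du = 256/3.

256/3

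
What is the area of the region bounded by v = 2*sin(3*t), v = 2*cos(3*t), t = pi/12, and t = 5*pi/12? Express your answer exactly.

4*sqrt(2)/3

On [pi/12, 5*pi/12], (2*sin(3*t)) - (2*cos(3*t)) = 2*sin(3*t) - 2*cos(3*t) is ≥ 0 throughout, so the area is a single integral of |2*sin(3*t) - 2*cos(3*t)|.
∫[pi/12,5*pi/12] (2*sin(3*t) - 2*cos(3*t)) dt = 4*sqrt(2)/3.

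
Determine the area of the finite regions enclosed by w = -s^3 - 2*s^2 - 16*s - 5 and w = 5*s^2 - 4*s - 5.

Set the curves equal: -s^3 - 2*s^2 - 16*s - 5 = 5*s^2 - 4*s - 5, so -s^3 - 7*s^2 - 12*s = 0, which factors as -s*(s + 3)*(s + 4) = 0. The curves meet at s = -4, -3, 0.
On [-4, -3], w = 5*s^2 - 4*s - 5 is on top; that piece has area ∫[-4,-3] (-(-s^3 - 7*s^2 - 12*s)) ds = 7/12.
On [-3, 0], w = -s^3 - 2*s^2 - 16*s - 5 is on top; that piece has area ∫[-3,0] (-s^3 - 7*s^2 - 12*s) ds = 45/4.
Total enclosed area = 7/12 + 45/4 = 71/6.

71/6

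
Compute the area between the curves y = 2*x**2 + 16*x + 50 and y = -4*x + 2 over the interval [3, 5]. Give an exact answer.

964/3

On [3, 5], (2*x**2 + 16*x + 50) - (-4*x + 2) = 2*x**2 + 20*x + 48 is ≥ 0 throughout, so the area is a single integral of |2*x**2 + 20*x + 48|.
∫[3,5] (2*x**2 + 20*x + 48) dx = 964/3.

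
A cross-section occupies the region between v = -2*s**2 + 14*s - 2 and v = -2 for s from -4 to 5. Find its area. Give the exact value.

739/3

The difference (-2*s**2 + 14*s - 2) - (-2) = -2*s**2 + 14*s changes sign at s = 0 inside [-4, 5], so split the integral there.
∫[-4,0] (-2*s**2 + 14*s) ds = -464/3; the area of that piece is 464/3.
∫[0,5] (-2*s**2 + 14*s) ds = 275/3.
Total area = 464/3 + 275/3 = 739/3.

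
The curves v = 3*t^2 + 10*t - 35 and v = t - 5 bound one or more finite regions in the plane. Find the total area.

Set the curves equal: 3*t^2 + 10*t - 35 = t - 5, so 3*t^2 + 9*t - 30 = 0, which factors as 3*(t - 2)*(t + 5) = 0. The curves meet at t = -5, 2.
On [-5, 2], v = t - 5 is on top; that piece has area ∫[-5,2] (-(3*t^2 + 9*t - 30)) dt = 343/2.

343/2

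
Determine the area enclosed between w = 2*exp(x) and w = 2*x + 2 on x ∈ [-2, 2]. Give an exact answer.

-8 - 2*exp(-2) + 2*exp(2)

On [-2, 2], (2*exp(x)) - (2*x + 2) = -2*x + 2*exp(x) - 2 is ≥ 0 throughout, so the area is a single integral of |-2*x + 2*exp(x) - 2|.
∫[-2,2] (-2*x + 2*exp(x) - 2) dx = -8 - 2*exp(-2) + 2*exp(2).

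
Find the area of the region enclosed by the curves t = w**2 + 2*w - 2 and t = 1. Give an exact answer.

32/3

Both boundary curves give t as a function of w, so integrate with respect to w. Setting them equal: w**2 + 2*w - 3 = 0, i.e. (w - 1)*(w + 3) = 0, so they meet at w = -3, 1.
For w in [-3, 1], t = w**2 + 2*w - 2 is on the left; area = ∫[-3,1] (-(w**2 + 2*w - 3)) dw = 32/3.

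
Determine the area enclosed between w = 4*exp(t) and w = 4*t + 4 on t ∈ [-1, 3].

-32 - 4*exp(-1) + 4*exp(3)

On [-1, 3], (4*exp(t)) - (4*t + 4) = -4*t + 4*exp(t) - 4 is ≥ 0 throughout, so the area is a single integral of |-4*t + 4*exp(t) - 4|.
∫[-1,3] (-4*t + 4*exp(t) - 4) dt = -32 - 4*exp(-1) + 4*exp(3).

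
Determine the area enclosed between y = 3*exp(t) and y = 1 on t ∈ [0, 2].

On [0, 2], (3*exp(t)) - (1) = 3*exp(t) - 1 is ≥ 0 throughout, so the area is a single integral of |3*exp(t) - 1|.
∫[0,2] (3*exp(t) - 1) dt = -5 + 3*exp(2).

-5 + 3*exp(2)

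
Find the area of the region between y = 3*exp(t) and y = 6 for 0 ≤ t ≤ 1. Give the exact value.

-15 + 3*exp(1) + 12*log(2)

The difference (3*exp(t)) - (6) = 3*exp(t) - 6 changes sign at t = log(2) inside [0, 1], so split the integral there.
∫[0,log(2)] (3*exp(t) - 6) dt = 3 - log(64); the area of that piece is -3 + log(64).
∫[log(2),1] (3*exp(t) - 6) dt = -12 + 6*log(2) + 3*exp(1).
Total area = (-3 + log(64)) + (-12 + 6*log(2) + 3*exp(1)) = -15 + 3*exp(1) + 12*log(2).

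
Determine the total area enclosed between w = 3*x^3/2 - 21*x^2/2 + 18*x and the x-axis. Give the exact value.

71/4

The curve meets the x-axis where 3*x^3/2 - 21*x^2/2 + 18*x = 0, i.e. 3*x*(x - 4)*(x - 3)/2 = 0, at x = 0, 3, 4.
On [0, 3] the curve lies above the axis; ∫[0,3] (3*x^3/2 - 21*x^2/2 + 18*x) dx = 135/8, giving area 135/8.
On [3, 4] the curve lies below the axis; ∫[3,4] (3*x^3/2 - 21*x^2/2 + 18*x) dx = -7/8, giving area 7/8.
Total area = 135/8 + 7/8 = 71/4.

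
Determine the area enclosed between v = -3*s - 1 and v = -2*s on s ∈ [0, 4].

On [0, 4], (-3*s - 1) - (-2*s) = -s - 1 is ≤ 0 throughout, so the area is a single integral of |-s - 1|.
∫[0,4] (-s - 1) ds = -12; the area of that piece is 12.

12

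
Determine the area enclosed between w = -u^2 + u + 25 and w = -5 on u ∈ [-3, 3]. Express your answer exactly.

162

On [-3, 3], (-u^2 + u + 25) - (-5) = -u^2 + u + 30 is ≥ 0 throughout, so the area is a single integral of |-u^2 + u + 30|.
∫[-3,3] (-u^2 + u + 30) du = 162.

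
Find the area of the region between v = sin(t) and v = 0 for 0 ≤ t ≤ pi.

On [0, pi], (sin(t)) - (0) = sin(t) is ≥ 0 throughout, so the area is a single integral of |sin(t)|.
∫[0,pi] (sin(t)) dt = 2.

2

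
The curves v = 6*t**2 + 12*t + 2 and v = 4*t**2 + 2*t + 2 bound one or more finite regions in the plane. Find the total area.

Set the curves equal: 6*t**2 + 12*t + 2 = 4*t**2 + 2*t + 2, so 2*t**2 + 10*t = 0, which factors as 2*t*(t + 5) = 0. The curves meet at t = -5, 0.
On [-5, 0], v = 4*t**2 + 2*t + 2 is on top; that piece has area ∫[-5,0] (-(2*t**2 + 10*t)) dt = 125/3.

125/3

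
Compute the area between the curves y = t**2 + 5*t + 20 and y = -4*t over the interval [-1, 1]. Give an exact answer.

On [-1, 1], (t**2 + 5*t + 20) - (-4*t) = t**2 + 9*t + 20 is ≥ 0 throughout, so the area is a single integral of |t**2 + 9*t + 20|.
∫[-1,1] (t**2 + 9*t + 20) dt = 122/3.

122/3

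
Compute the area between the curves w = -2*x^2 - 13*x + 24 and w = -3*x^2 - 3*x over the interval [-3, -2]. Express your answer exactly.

166/3

On [-3, -2], (-2*x^2 - 13*x + 24) - (-3*x^2 - 3*x) = x^2 - 10*x + 24 is ≥ 0 throughout, so the area is a single integral of |x^2 - 10*x + 24|.
∫[-3,-2] (x^2 - 10*x + 24) dx = 166/3.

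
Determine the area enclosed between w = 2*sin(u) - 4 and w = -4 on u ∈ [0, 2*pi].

8

The difference (2*sin(u) - 4) - (-4) = 2*sin(u) changes sign at u = pi inside [0, 2*pi], so split the integral there.
∫[0,pi] (2*sin(u)) du = 4.
∫[pi,2*pi] (2*sin(u)) du = -4; the area of that piece is 4.
Total area = 4 + 4 = 8.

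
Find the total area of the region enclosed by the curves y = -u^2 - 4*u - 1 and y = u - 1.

125/6

Set the curves equal: -u^2 - 4*u - 1 = u - 1, so -u^2 - 5*u = 0, which factors as -u*(u + 5) = 0. The curves meet at u = -5, 0.
On [-5, 0], y = -u^2 - 4*u - 1 is on top; that piece has area ∫[-5,0] (-u^2 - 5*u) du = 125/6.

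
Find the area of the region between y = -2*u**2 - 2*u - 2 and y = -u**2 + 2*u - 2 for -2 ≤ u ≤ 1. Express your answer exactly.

23/3

The difference (-2*u**2 - 2*u - 2) - (-u**2 + 2*u - 2) = -u**2 - 4*u changes sign at u = 0 inside [-2, 1], so split the integral there.
∫[-2,0] (-u**2 - 4*u) du = 16/3.
∫[0,1] (-u**2 - 4*u) du = -7/3; the area of that piece is 7/3.
Total area = 16/3 + 7/3 = 23/3.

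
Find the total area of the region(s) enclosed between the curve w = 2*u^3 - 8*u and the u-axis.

16

The curve meets the u-axis where 2*u^3 - 8*u = 0, i.e. 2*u*(u - 2)*(u + 2) = 0, at u = -2, 0, 2.
On [-2, 0] the curve lies above the axis; ∫[-2,0] (2*u^3 - 8*u) du = 8, giving area 8.
On [0, 2] the curve lies below the axis; ∫[0,2] (2*u^3 - 8*u) du = -8, giving area 8.
Total area = 8 + 8 = 16.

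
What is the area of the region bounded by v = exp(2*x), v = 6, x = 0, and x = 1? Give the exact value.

The difference (exp(2*x)) - (6) = exp(2*x) - 6 changes sign at x = log(6)/2 inside [0, 1], so split the integral there.
∫[0,log(6)/2] (exp(2*x) - 6) dx = 5/2 - log(216); the area of that piece is -5/2 + log(216).
∫[log(6)/2,1] (exp(2*x) - 6) dx = -9 + exp(2)/2 + 3*log(6).
Total area = (-5/2 + log(216)) + (-9 + exp(2)/2 + 3*log(6)) = -23/2 + exp(2)/2 + 6*log(6).

-23/2 + exp(2)/2 + 6*log(6)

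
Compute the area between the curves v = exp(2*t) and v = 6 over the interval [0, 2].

The difference (exp(2*t)) - (6) = exp(2*t) - 6 changes sign at t = log(6)/2 inside [0, 2], so split the integral there.
∫[0,log(6)/2] (exp(2*t) - 6) dt = 5/2 - log(216); the area of that piece is -5/2 + log(216).
∫[log(6)/2,2] (exp(2*t) - 6) dt = -15 + 3*log(6) + exp(4)/2.
Total area = (-5/2 + log(216)) + (-15 + 3*log(6) + exp(4)/2) = -35/2 + 6*log(6) + exp(4)/2.

-35/2 + 6*log(6) + exp(4)/2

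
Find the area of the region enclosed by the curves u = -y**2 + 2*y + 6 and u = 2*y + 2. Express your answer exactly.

Both boundary curves give u as a function of y, so integrate with respect to y. Setting them equal: -y**2 + 4 = 0, i.e. -(y - 2)*(y + 2) = 0, so they meet at y = -2, 2.
For y in [-2, 2], u = -y**2 + 2*y + 6 is on the right; area = ∫[-2,2] (-y**2 + 4) dy = 32/3.

32/3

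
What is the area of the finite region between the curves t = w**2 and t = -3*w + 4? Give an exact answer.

Both boundary curves give t as a function of w, so integrate with respect to w. Setting them equal: w**2 + 3*w - 4 = 0, i.e. (w - 1)*(w + 4) = 0, so they meet at w = -4, 1.
For w in [-4, 1], t = w**2 is on the left; area = ∫[-4,1] (-(w**2 + 3*w - 4)) dw = 125/6.

125/6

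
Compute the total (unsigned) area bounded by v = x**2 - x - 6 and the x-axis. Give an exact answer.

125/6

The curve meets the x-axis where x**2 - x - 6 = 0, i.e. (x - 3)*(x + 2) = 0, at x = -2, 3.
On [-2, 3] the curve lies below the axis; ∫[-2,3] (x**2 - x - 6) dx = -125/6, giving area 125/6.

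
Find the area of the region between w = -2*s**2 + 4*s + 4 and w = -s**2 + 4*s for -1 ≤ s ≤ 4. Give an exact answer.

59/3

The difference (-2*s**2 + 4*s + 4) - (-s**2 + 4*s) = -s**2 + 4 changes sign at s = 2 inside [-1, 4], so split the integral there.
∫[-1,2] (-s**2 + 4) ds = 9.
∫[2,4] (-s**2 + 4) ds = -32/3; the area of that piece is 32/3.
Total area = 9 + 32/3 = 59/3.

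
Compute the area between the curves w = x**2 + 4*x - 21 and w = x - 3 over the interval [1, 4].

The difference (x**2 + 4*x - 21) - (x - 3) = x**2 + 3*x - 18 changes sign at x = 3 inside [1, 4], so split the integral there.
∫[1,3] (x**2 + 3*x - 18) dx = -46/3; the area of that piece is 46/3.
∫[3,4] (x**2 + 3*x - 18) dx = 29/6.
Total area = 46/3 + 29/6 = 121/6.

121/6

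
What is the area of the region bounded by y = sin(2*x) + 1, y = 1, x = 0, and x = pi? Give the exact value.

2

The difference (sin(2*x) + 1) - (1) = sin(2*x) changes sign at x = pi/2 inside [0, pi], so split the integral there.
∫[0,pi/2] (sin(2*x)) dx = 1.
∫[pi/2,pi] (sin(2*x)) dx = -1; the area of that piece is 1.
Total area = 1 + 1 = 2.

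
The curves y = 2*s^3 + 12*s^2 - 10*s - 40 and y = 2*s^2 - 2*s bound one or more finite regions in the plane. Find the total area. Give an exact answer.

Set the curves equal: 2*s^3 + 12*s^2 - 10*s - 40 = 2*s^2 - 2*s, so 2*s^3 + 10*s^2 - 8*s - 40 = 0, which factors as 2*(s - 2)*(s + 2)*(s + 5) = 0. The curves meet at s = -5, -2, 2.
On [-5, -2], y = 2*s^3 + 12*s^2 - 10*s - 40 is on top; that piece has area ∫[-5,-2] (2*s^3 + 10*s^2 - 8*s - 40) ds = 99/2.
On [-2, 2], y = 2*s^2 - 2*s is on top; that piece has area ∫[-2,2] (-(2*s^3 + 10*s^2 - 8*s - 40)) ds = 320/3.
Total enclosed area = 99/2 + 320/3 = 937/6.

937/6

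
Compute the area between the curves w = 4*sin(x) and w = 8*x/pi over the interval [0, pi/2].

4 - pi

On [0, pi/2], (4*sin(x)) - (8*x/pi) = -8*x/pi + 4*sin(x) is ≥ 0 throughout, so the area is a single integral of |-8*x/pi + 4*sin(x)|.
∫[0,pi/2] (-8*x/pi + 4*sin(x)) dx = 4 - pi.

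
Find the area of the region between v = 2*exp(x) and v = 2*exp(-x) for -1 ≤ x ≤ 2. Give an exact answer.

The difference (2*exp(x)) - (2*exp(-x)) = 2*exp(x) - 2*exp(-x) changes sign at x = 0 inside [-1, 2], so split the integral there.
∫[-1,0] (2*exp(x) - 2*exp(-x)) dx = -2*exp(1) - 2*exp(-1) + 4; the area of that piece is -4 + 2*exp(-1) + 2*exp(1).
∫[0,2] (2*exp(x) - 2*exp(-x)) dx = -4 + 2*exp(-2) + 2*exp(2).
Total area = (-4 + 2*exp(-1) + 2*exp(1)) + (-4 + 2*exp(-2) + 2*exp(2)) = -8 + 2*exp(-2) + 2*exp(-1) + 2*exp(1) + 2*exp(2).

-8 + 2*exp(-2) + 2*exp(-1) + 2*exp(1) + 2*exp(2)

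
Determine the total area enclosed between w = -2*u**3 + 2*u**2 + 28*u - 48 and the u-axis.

The curve meets the u-axis where -2*u**3 + 2*u**2 + 28*u - 48 = 0, i.e. -2*(u - 3)*(u - 2)*(u + 4) = 0, at u = -4, 2, 3.
On [-4, 2] the curve lies below the axis; ∫[-4,2] (-2*u**3 + 2*u**2 + 28*u - 48) du = -288, giving area 288.
On [2, 3] the curve lies above the axis; ∫[2,3] (-2*u**3 + 2*u**2 + 28*u - 48) du = 13/6, giving area 13/6.
Total area = 288 + 13/6 = 1741/6.

1741/6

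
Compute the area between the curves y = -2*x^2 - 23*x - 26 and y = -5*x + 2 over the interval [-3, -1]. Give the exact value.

10

The difference (-2*x^2 - 23*x - 26) - (-5*x + 2) = -2*x^2 - 18*x - 28 changes sign at x = -2 inside [-3, -1], so split the integral there.
∫[-3,-2] (-2*x^2 - 18*x - 28) dx = 13/3.
∫[-2,-1] (-2*x^2 - 18*x - 28) dx = -17/3; the area of that piece is 17/3.
Total area = 13/3 + 17/3 = 10.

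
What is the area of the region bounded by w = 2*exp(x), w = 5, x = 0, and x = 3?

The difference (2*exp(x)) - (5) = 2*exp(x) - 5 changes sign at x = log(5/2) inside [0, 3], so split the integral there.
∫[0,log(5/2)] (2*exp(x) - 5) dx = log(32/3125) + 3; the area of that piece is -3 + log(3125/32).
∫[log(5/2),3] (2*exp(x) - 5) dx = -20 - 5*log(2) + 5*log(5) + 2*exp(3).
Total area = (-3 + log(3125/32)) + (-20 - 5*log(2) + 5*log(5) + 2*exp(3)) = -23 - 10*log(2) + 10*log(5) + 2*exp(3).

-23 - 10*log(2) + 10*log(5) + 2*exp(3)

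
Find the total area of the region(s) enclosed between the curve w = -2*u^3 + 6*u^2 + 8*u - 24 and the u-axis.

131/2

The curve meets the u-axis where -2*u^3 + 6*u^2 + 8*u - 24 = 0, i.e. -2*(u - 3)*(u - 2)*(u + 2) = 0, at u = -2, 2, 3.
On [-2, 2] the curve lies below the axis; ∫[-2,2] (-2*u^3 + 6*u^2 + 8*u - 24) du = -64, giving area 64.
On [2, 3] the curve lies above the axis; ∫[2,3] (-2*u^3 + 6*u^2 + 8*u - 24) du = 3/2, giving area 3/2.
Total area = 64 + 3/2 = 131/2.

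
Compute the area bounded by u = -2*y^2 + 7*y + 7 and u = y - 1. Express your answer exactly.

Both boundary curves give u as a function of y, so integrate with respect to y. Setting them equal: -2*y^2 + 6*y + 8 = 0, i.e. -2*(y - 4)*(y + 1) = 0, so they meet at y = -1, 4.
For y in [-1, 4], u = -2*y^2 + 7*y + 7 is on the right; area = ∫[-1,4] (-2*y^2 + 6*y + 8) dy = 125/3.

125/3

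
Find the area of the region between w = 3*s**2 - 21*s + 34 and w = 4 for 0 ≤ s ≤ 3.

59/2

The difference (3*s**2 - 21*s + 34) - (4) = 3*s**2 - 21*s + 30 changes sign at s = 2 inside [0, 3], so split the integral there.
∫[0,2] (3*s**2 - 21*s + 30) ds = 26.
∫[2,3] (3*s**2 - 21*s + 30) ds = -7/2; the area of that piece is 7/2.
Total area = 26 + 7/2 = 59/2.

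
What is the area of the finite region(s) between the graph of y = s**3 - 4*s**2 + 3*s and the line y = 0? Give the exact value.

The curve meets the s-axis where s**3 - 4*s**2 + 3*s = 0, i.e. s*(s - 3)*(s - 1) = 0, at s = 0, 1, 3.
On [0, 1] the curve lies above the axis; ∫[0,1] (s**3 - 4*s**2 + 3*s) ds = 5/12, giving area 5/12.
On [1, 3] the curve lies below the axis; ∫[1,3] (s**3 - 4*s**2 + 3*s) ds = -8/3, giving area 8/3.
Total area = 5/12 + 8/3 = 37/12.

37/12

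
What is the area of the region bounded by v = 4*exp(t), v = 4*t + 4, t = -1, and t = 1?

-8 - 4*exp(-1) + 4*exp(1)

On [-1, 1], (4*exp(t)) - (4*t + 4) = -4*t + 4*exp(t) - 4 is ≥ 0 throughout, so the area is a single integral of |-4*t + 4*exp(t) - 4|.
∫[-1,1] (-4*t + 4*exp(t) - 4) dt = -8 - 4*exp(-1) + 4*exp(1).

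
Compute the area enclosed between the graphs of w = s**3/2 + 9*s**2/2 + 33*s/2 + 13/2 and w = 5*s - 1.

Set the curves equal: s**3/2 + 9*s**2/2 + 33*s/2 + 13/2 = 5*s - 1, so s**3/2 + 9*s**2/2 + 23*s/2 + 15/2 = 0, which factors as (s + 1)*(s + 3)*(s + 5)/2 = 0. The curves meet at s = -5, -3, -1.
On [-5, -3], w = s**3/2 + 9*s**2/2 + 33*s/2 + 13/2 is on top; that piece has area ∫[-5,-3] (s**3/2 + 9*s**2/2 + 23*s/2 + 15/2) ds = 2.
On [-3, -1], w = 5*s - 1 is on top; that piece has area ∫[-3,-1] (-(s**3/2 + 9*s**2/2 + 23*s/2 + 15/2)) ds = 2.
Total enclosed area = 2 + 2 = 4.

4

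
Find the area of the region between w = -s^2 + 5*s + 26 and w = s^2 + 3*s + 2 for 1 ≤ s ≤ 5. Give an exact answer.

The difference (-s^2 + 5*s + 26) - (s^2 + 3*s + 2) = -2*s^2 + 2*s + 24 changes sign at s = 4 inside [1, 5], so split the integral there.
∫[1,4] (-2*s^2 + 2*s + 24) ds = 45.
∫[4,5] (-2*s^2 + 2*s + 24) ds = -23/3; the area of that piece is 23/3.
Total area = 45 + 23/3 = 158/3.

158/3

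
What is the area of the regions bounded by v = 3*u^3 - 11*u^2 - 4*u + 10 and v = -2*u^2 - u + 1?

24

Set the curves equal: 3*u^3 - 11*u^2 - 4*u + 10 = -2*u^2 - u + 1, so 3*u^3 - 9*u^2 - 3*u + 9 = 0, which factors as 3*(u - 3)*(u - 1)*(u + 1) = 0. The curves meet at u = -1, 1, 3.
On [-1, 1], v = 3*u^3 - 11*u^2 - 4*u + 10 is on top; that piece has area ∫[-1,1] (3*u^3 - 9*u^2 - 3*u + 9) du = 12.
On [1, 3], v = -2*u^2 - u + 1 is on top; that piece has area ∫[1,3] (-(3*u^3 - 9*u^2 - 3*u + 9)) du = 12.
Total enclosed area = 12 + 12 = 24.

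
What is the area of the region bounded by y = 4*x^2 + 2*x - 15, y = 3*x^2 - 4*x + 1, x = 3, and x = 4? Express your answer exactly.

On [3, 4], (4*x^2 + 2*x - 15) - (3*x^2 - 4*x + 1) = x^2 + 6*x - 16 is ≥ 0 throughout, so the area is a single integral of |x^2 + 6*x - 16|.
∫[3,4] (x^2 + 6*x - 16) dx = 52/3.

52/3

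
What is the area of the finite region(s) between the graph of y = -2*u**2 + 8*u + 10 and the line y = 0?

72

The curve meets the u-axis where -2*u**2 + 8*u + 10 = 0, i.e. -2*(u - 5)*(u + 1) = 0, at u = -1, 5.
On [-1, 5] the curve lies above the axis; ∫[-1,5] (-2*u**2 + 8*u + 10) du = 72, giving area 72.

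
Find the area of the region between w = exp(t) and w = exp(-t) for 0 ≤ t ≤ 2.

On [0, 2], (exp(t)) - (exp(-t)) = exp(t) - exp(-t) is ≥ 0 throughout, so the area is a single integral of |exp(t) - exp(-t)|.
∫[0,2] (exp(t) - exp(-t)) dt = -2 + exp(-2) + exp(2).

-2 + exp(-2) + exp(2)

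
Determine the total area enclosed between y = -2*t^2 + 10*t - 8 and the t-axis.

9

The curve meets the t-axis where -2*t^2 + 10*t - 8 = 0, i.e. -2*(t - 4)*(t - 1) = 0, at t = 1, 4.
On [1, 4] the curve lies above the axis; ∫[1,4] (-2*t^2 + 10*t - 8) dt = 9, giving area 9.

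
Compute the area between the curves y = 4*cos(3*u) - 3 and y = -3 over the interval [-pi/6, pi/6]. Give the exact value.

8/3

On [-pi/6, pi/6], (4*cos(3*u) - 3) - (-3) = 4*cos(3*u) is ≥ 0 throughout, so the area is a single integral of |4*cos(3*u)|.
∫[-pi/6,pi/6] (4*cos(3*u)) du = 8/3.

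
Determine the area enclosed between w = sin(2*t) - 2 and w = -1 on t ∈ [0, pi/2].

On [0, pi/2], (sin(2*t) - 2) - (-1) = sin(2*t) - 1 is ≤ 0 throughout, so the area is a single integral of |sin(2*t) - 1|.
∫[0,pi/2] (sin(2*t) - 1) dt = 1 - pi/2; the area of that piece is -1 + pi/2.

-1 + pi/2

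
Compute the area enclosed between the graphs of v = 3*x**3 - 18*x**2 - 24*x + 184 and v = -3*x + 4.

Set the curves equal: 3*x**3 - 18*x**2 - 24*x + 184 = -3*x + 4, so 3*x**3 - 18*x**2 - 21*x + 180 = 0, which factors as 3*(x - 5)*(x - 4)*(x + 3) = 0. The curves meet at x = -3, 4, 5.
On [-3, 4], v = 3*x**3 - 18*x**2 - 24*x + 184 is on top; that piece has area ∫[-3,4] (3*x**3 - 18*x**2 - 21*x + 180) dx = 3087/4.
On [4, 5], v = -3*x + 4 is on top; that piece has area ∫[4,5] (-(3*x**3 - 18*x**2 - 21*x + 180)) dx = 15/4.
Total enclosed area = 3087/4 + 15/4 = 1551/2.

1551/2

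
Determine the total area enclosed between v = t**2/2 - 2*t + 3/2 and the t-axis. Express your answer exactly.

The curve meets the t-axis where t**2/2 - 2*t + 3/2 = 0, i.e. (t - 3)*(t - 1)/2 = 0, at t = 1, 3.
On [1, 3] the curve lies below the axis; ∫[1,3] (t**2/2 - 2*t + 3/2) dt = -2/3, giving area 2/3.

2/3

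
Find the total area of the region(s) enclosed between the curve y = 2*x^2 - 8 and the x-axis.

The curve meets the x-axis where 2*x^2 - 8 = 0, i.e. 2*(x - 2)*(x + 2) = 0, at x = -2, 2.
On [-2, 2] the curve lies below the axis; ∫[-2,2] (2*x^2 - 8) dx = -64/3, giving area 64/3.

64/3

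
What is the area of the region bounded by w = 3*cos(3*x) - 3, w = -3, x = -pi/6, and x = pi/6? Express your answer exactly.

On [-pi/6, pi/6], (3*cos(3*x) - 3) - (-3) = 3*cos(3*x) is ≥ 0 throughout, so the area is a single integral of |3*cos(3*x)|.
∫[-pi/6,pi/6] (3*cos(3*x)) dx = 2.

2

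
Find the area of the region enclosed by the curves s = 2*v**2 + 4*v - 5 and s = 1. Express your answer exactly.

64/3

Both boundary curves give s as a function of v, so integrate with respect to v. Setting them equal: 2*v**2 + 4*v - 6 = 0, i.e. 2*(v - 1)*(v + 3) = 0, so they meet at v = -3, 1.
For v in [-3, 1], s = 2*v**2 + 4*v - 5 is on the left; area = ∫[-3,1] (-(2*v**2 + 4*v - 6)) dv = 64/3.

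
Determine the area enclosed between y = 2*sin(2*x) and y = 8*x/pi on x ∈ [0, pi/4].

1 - pi/4

On [0, pi/4], (2*sin(2*x)) - (8*x/pi) = -8*x/pi + 2*sin(2*x) is ≥ 0 throughout, so the area is a single integral of |-8*x/pi + 2*sin(2*x)|.
∫[0,pi/4] (-8*x/pi + 2*sin(2*x)) dx = 1 - pi/4.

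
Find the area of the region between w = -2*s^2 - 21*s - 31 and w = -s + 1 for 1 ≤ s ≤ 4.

288

On [1, 4], (-2*s^2 - 21*s - 31) - (-s + 1) = -2*s^2 - 20*s - 32 is ≤ 0 throughout, so the area is a single integral of |-2*s^2 - 20*s - 32|.
∫[1,4] (-2*s^2 - 20*s - 32) ds = -288; the area of that piece is 288.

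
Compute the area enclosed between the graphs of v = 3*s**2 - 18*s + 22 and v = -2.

Set the curves equal: 3*s**2 - 18*s + 22 = -2, so 3*s**2 - 18*s + 24 = 0, which factors as 3*(s - 4)*(s - 2) = 0. The curves meet at s = 2, 4.
On [2, 4], v = -2 is on top; that piece has area ∫[2,4] (-(3*s**2 - 18*s + 24)) ds = 4.

4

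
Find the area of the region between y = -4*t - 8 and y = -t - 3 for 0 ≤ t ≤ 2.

16

On [0, 2], (-4*t - 8) - (-t - 3) = -3*t - 5 is ≤ 0 throughout, so the area is a single integral of |-3*t - 5|.
∫[0,2] (-3*t - 5) dt = -16; the area of that piece is 16.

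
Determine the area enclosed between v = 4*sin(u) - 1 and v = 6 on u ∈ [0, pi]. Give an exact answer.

-8 + 7*pi

On [0, pi], (4*sin(u) - 1) - (6) = 4*sin(u) - 7 is ≤ 0 throughout, so the area is a single integral of |4*sin(u) - 7|.
∫[0,pi] (4*sin(u) - 7) du = 8 - 7*pi; the area of that piece is -8 + 7*pi.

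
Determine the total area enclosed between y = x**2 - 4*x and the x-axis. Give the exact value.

The curve meets the x-axis where x**2 - 4*x = 0, i.e. x*(x - 4) = 0, at x = 0, 4.
On [0, 4] the curve lies below the axis; ∫[0,4] (x**2 - 4*x) dx = -32/3, giving area 32/3.

32/3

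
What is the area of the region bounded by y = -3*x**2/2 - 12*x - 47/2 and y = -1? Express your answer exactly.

Set the curves equal: -3*x**2/2 - 12*x - 47/2 = -1, so -3*x**2/2 - 12*x - 45/2 = 0, which factors as -3*(x + 3)*(x + 5)/2 = 0. The curves meet at x = -5, -3.
On [-5, -3], y = -3*x**2/2 - 12*x - 47/2 is on top; that piece has area ∫[-5,-3] (-3*x**2/2 - 12*x - 45/2) dx = 2.

2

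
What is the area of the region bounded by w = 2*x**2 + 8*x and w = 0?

64/3

Set the curves equal: 2*x**2 + 8*x = 0, so 2*x**2 + 8*x = 0, which factors as 2*x*(x + 4) = 0. The curves meet at x = -4, 0.
On [-4, 0], w = 0 is on top; that piece has area ∫[-4,0] (-(2*x**2 + 8*x)) dx = 64/3.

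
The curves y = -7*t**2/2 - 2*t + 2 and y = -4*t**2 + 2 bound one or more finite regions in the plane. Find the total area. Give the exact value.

Set the curves equal: -7*t**2/2 - 2*t + 2 = -4*t**2 + 2, so t**2/2 - 2*t = 0, which factors as t*(t - 4)/2 = 0. The curves meet at t = 0, 4.
On [0, 4], y = -4*t**2 + 2 is on top; that piece has area ∫[0,4] (-(t**2/2 - 2*t)) dt = 16/3.

16/3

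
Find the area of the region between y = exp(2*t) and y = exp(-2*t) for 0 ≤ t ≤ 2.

On [0, 2], (exp(2*t)) - (exp(-2*t)) = exp(2*t) - exp(-2*t) is ≥ 0 throughout, so the area is a single integral of |exp(2*t) - exp(-2*t)|.
∫[0,2] (exp(2*t) - exp(-2*t)) dt = -1 + exp(-4)/2 + exp(4)/2.

-1 + exp(-4)/2 + exp(4)/2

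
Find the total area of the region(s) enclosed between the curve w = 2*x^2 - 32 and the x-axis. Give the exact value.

512/3

The curve meets the x-axis where 2*x^2 - 32 = 0, i.e. 2*(x - 4)*(x + 4) = 0, at x = -4, 4.
On [-4, 4] the curve lies below the axis; ∫[-4,4] (2*x^2 - 32) dx = -512/3, giving area 512/3.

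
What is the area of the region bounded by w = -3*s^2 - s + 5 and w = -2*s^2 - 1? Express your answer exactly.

Set the curves equal: -3*s^2 - s + 5 = -2*s^2 - 1, so -s^2 - s + 6 = 0, which factors as -(s - 2)*(s + 3) = 0. The curves meet at s = -3, 2.
On [-3, 2], w = -3*s^2 - s + 5 is on top; that piece has area ∫[-3,2] (-s^2 - s + 6) ds = 125/6.

125/6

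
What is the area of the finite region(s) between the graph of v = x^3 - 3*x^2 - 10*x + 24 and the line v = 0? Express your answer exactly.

The curve meets the x-axis where x^3 - 3*x^2 - 10*x + 24 = 0, i.e. (x - 4)*(x - 2)*(x + 3) = 0, at x = -3, 2, 4.
On [-3, 2] the curve lies above the axis; ∫[-3,2] (x^3 - 3*x^2 - 10*x + 24) dx = 375/4, giving area 375/4.
On [2, 4] the curve lies below the axis; ∫[2,4] (x^3 - 3*x^2 - 10*x + 24) dx = -8, giving area 8.
Total area = 375/4 + 8 = 407/4.

407/4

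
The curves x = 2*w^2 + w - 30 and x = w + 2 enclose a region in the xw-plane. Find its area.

512/3

Both boundary curves give x as a function of w, so integrate with respect to w. Setting them equal: 2*w^2 - 32 = 0, i.e. 2*(w - 4)*(w + 4) = 0, so they meet at w = -4, 4.
For w in [-4, 4], x = 2*w^2 + w - 30 is on the left; area = ∫[-4,4] (-(2*w^2 - 32)) dw = 512/3.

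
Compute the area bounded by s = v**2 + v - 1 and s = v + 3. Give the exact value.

Both boundary curves give s as a function of v, so integrate with respect to v. Setting them equal: v**2 - 4 = 0, i.e. (v - 2)*(v + 2) = 0, so they meet at v = -2, 2.
For v in [-2, 2], s = v**2 + v - 1 is on the left; area = ∫[-2,2] (-(v**2 - 4)) dv = 32/3.

32/3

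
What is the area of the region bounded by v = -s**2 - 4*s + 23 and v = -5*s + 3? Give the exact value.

Set the curves equal: -s**2 - 4*s + 23 = -5*s + 3, so -s**2 + s + 20 = 0, which factors as -(s - 5)*(s + 4) = 0. The curves meet at s = -4, 5.
On [-4, 5], v = -s**2 - 4*s + 23 is on top; that piece has area ∫[-4,5] (-s**2 + s + 20) ds = 243/2.

243/2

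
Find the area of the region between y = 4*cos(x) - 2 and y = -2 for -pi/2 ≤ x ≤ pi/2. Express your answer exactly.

On [-pi/2, pi/2], (4*cos(x) - 2) - (-2) = 4*cos(x) is ≥ 0 throughout, so the area is a single integral of |4*cos(x)|.
∫[-pi/2,pi/2] (4*cos(x)) dx = 8.

8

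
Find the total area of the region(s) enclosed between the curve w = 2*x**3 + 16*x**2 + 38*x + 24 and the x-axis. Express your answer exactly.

The curve meets the x-axis where 2*x**3 + 16*x**2 + 38*x + 24 = 0, i.e. 2*(x + 1)*(x + 3)*(x + 4) = 0, at x = -4, -3, -1.
On [-4, -3] the curve lies above the axis; ∫[-4,-3] (2*x**3 + 16*x**2 + 38*x + 24) dx = 5/6, giving area 5/6.
On [-3, -1] the curve lies below the axis; ∫[-3,-1] (2*x**3 + 16*x**2 + 38*x + 24) dx = -16/3, giving area 16/3.
Total area = 5/6 + 16/3 = 37/6.

37/6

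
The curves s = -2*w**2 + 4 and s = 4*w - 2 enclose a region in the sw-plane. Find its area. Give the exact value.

64/3

Both boundary curves give s as a function of w, so integrate with respect to w. Setting them equal: -2*w**2 - 4*w + 6 = 0, i.e. -2*(w - 1)*(w + 3) = 0, so they meet at w = -3, 1.
For w in [-3, 1], s = -2*w**2 + 4 is on the right; area = ∫[-3,1] (-2*w**2 - 4*w + 6) dw = 64/3.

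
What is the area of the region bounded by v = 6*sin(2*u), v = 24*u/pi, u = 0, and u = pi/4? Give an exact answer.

On [0, pi/4], (6*sin(2*u)) - (24*u/pi) = -24*u/pi + 6*sin(2*u) is ≥ 0 throughout, so the area is a single integral of |-24*u/pi + 6*sin(2*u)|.
∫[0,pi/4] (-24*u/pi + 6*sin(2*u)) du = 3 - 3*pi/4.

3 - 3*pi/4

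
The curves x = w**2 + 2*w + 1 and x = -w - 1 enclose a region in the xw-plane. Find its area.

Both boundary curves give x as a function of w, so integrate with respect to w. Setting them equal: w**2 + 3*w + 2 = 0, i.e. (w + 1)*(w + 2) = 0, so they meet at w = -2, -1.
For w in [-2, -1], x = w**2 + 2*w + 1 is on the left; area = ∫[-2,-1] (-(w**2 + 3*w + 2)) dw = 1/6.

1/6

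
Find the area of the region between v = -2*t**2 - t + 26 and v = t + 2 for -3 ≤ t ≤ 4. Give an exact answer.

The difference (-2*t**2 - t + 26) - (t + 2) = -2*t**2 - 2*t + 24 changes sign at t = 3 inside [-3, 4], so split the integral there.
∫[-3,3] (-2*t**2 - 2*t + 24) dt = 108.
∫[3,4] (-2*t**2 - 2*t + 24) dt = -23/3; the area of that piece is 23/3.
Total area = 108 + 23/3 = 347/3.

347/3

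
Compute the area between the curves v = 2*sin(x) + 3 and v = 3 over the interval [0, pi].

On [0, pi], (2*sin(x) + 3) - (3) = 2*sin(x) is ≥ 0 throughout, so the area is a single integral of |2*sin(x)|.
∫[0,pi] (2*sin(x)) dx = 4.

4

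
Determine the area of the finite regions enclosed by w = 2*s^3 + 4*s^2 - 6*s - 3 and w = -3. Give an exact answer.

Set the curves equal: 2*s^3 + 4*s^2 - 6*s - 3 = -3, so 2*s^3 + 4*s^2 - 6*s = 0, which factors as 2*s*(s - 1)*(s + 3) = 0. The curves meet at s = -3, 0, 1.
On [-3, 0], w = 2*s^3 + 4*s^2 - 6*s - 3 is on top; that piece has area ∫[-3,0] (2*s^3 + 4*s^2 - 6*s) ds = 45/2.
On [0, 1], w = -3 is on top; that piece has area ∫[0,1] (-(2*s^3 + 4*s^2 - 6*s)) ds = 7/6.
Total enclosed area = 45/2 + 7/6 = 71/3.

71/3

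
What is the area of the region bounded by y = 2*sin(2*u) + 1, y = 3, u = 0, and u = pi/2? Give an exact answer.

On [0, pi/2], (2*sin(2*u) + 1) - (3) = 2*sin(2*u) - 2 is ≤ 0 throughout, so the area is a single integral of |2*sin(2*u) - 2|.
∫[0,pi/2] (2*sin(2*u) - 2) du = 2 - pi; the area of that piece is -2 + pi.

-2 + pi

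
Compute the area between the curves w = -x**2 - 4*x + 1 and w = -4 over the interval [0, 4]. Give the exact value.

The difference (-x**2 - 4*x + 1) - (-4) = -x**2 - 4*x + 5 changes sign at x = 1 inside [0, 4], so split the integral there.
∫[0,1] (-x**2 - 4*x + 5) dx = 8/3.
∫[1,4] (-x**2 - 4*x + 5) dx = -36; the area of that piece is 36.
Total area = 8/3 + 36 = 116/3.

116/3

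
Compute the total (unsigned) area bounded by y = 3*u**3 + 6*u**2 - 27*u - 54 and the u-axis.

The curve meets the u-axis where 3*u**3 + 6*u**2 - 27*u - 54 = 0, i.e. 3*(u - 3)*(u + 2)*(u + 3) = 0, at u = -3, -2, 3.
On [-3, -2] the curve lies above the axis; ∫[-3,-2] (3*u**3 + 6*u**2 - 27*u - 54) du = 11/4, giving area 11/4.
On [-2, 3] the curve lies below the axis; ∫[-2,3] (3*u**3 + 6*u**2 - 27*u - 54) du = -875/4, giving area 875/4.
Total area = 11/4 + 875/4 = 443/2.

443/2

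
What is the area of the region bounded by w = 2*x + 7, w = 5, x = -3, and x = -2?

3

On [-3, -2], (2*x + 7) - (5) = 2*x + 2 is ≤ 0 throughout, so the area is a single integral of |2*x + 2|.
∫[-3,-2] (2*x + 2) dx = -3; the area of that piece is 3.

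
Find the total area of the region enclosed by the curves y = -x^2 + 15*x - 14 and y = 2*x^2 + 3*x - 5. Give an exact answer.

Set the curves equal: -x^2 + 15*x - 14 = 2*x^2 + 3*x - 5, so -3*x^2 + 12*x - 9 = 0, which factors as -3*(x - 3)*(x - 1) = 0. The curves meet at x = 1, 3.
On [1, 3], y = -x^2 + 15*x - 14 is on top; that piece has area ∫[1,3] (-3*x^2 + 12*x - 9) dx = 4.

4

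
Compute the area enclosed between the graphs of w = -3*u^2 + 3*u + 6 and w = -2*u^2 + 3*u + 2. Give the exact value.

Set the curves equal: -3*u^2 + 3*u + 6 = -2*u^2 + 3*u + 2, so -u^2 + 4 = 0, which factors as -(u - 2)*(u + 2) = 0. The curves meet at u = -2, 2.
On [-2, 2], w = -3*u^2 + 3*u + 6 is on top; that piece has area ∫[-2,2] (-u^2 + 4) du = 32/3.

32/3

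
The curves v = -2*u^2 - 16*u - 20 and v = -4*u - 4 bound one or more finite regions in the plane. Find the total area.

Set the curves equal: -2*u^2 - 16*u - 20 = -4*u - 4, so -2*u^2 - 12*u - 16 = 0, which factors as -2*(u + 2)*(u + 4) = 0. The curves meet at u = -4, -2.
On [-4, -2], v = -2*u^2 - 16*u - 20 is on top; that piece has area ∫[-4,-2] (-2*u^2 - 12*u - 16) du = 8/3.

8/3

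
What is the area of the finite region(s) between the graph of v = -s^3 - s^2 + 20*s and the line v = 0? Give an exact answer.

The curve meets the s-axis where -s^3 - s^2 + 20*s = 0, i.e. -s*(s - 4)*(s + 5) = 0, at s = -5, 0, 4.
On [-5, 0] the curve lies below the axis; ∫[-5,0] (-s^3 - s^2 + 20*s) ds = -1625/12, giving area 1625/12.
On [0, 4] the curve lies above the axis; ∫[0,4] (-s^3 - s^2 + 20*s) ds = 224/3, giving area 224/3.
Total area = 1625/12 + 224/3 = 2521/12.

2521/12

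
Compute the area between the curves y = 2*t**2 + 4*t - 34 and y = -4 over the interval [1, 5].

64

The difference (2*t**2 + 4*t - 34) - (-4) = 2*t**2 + 4*t - 30 changes sign at t = 3 inside [1, 5], so split the integral there.
∫[1,3] (2*t**2 + 4*t - 30) dt = -80/3; the area of that piece is 80/3.
∫[3,5] (2*t**2 + 4*t - 30) dt = 112/3.
Total area = 80/3 + 112/3 = 64.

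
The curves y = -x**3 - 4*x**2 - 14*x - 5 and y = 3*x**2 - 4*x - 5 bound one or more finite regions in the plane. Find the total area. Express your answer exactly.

253/12

Set the curves equal: -x**3 - 4*x**2 - 14*x - 5 = 3*x**2 - 4*x - 5, so -x**3 - 7*x**2 - 10*x = 0, which factors as -x*(x + 2)*(x + 5) = 0. The curves meet at x = -5, -2, 0.
On [-5, -2], y = 3*x**2 - 4*x - 5 is on top; that piece has area ∫[-5,-2] (-(-x**3 - 7*x**2 - 10*x)) dx = 63/4.
On [-2, 0], y = -x**3 - 4*x**2 - 14*x - 5 is on top; that piece has area ∫[-2,0] (-x**3 - 7*x**2 - 10*x) dx = 16/3.
Total enclosed area = 63/4 + 16/3 = 253/12.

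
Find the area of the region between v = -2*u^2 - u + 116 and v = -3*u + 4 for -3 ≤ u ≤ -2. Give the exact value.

On [-3, -2], (-2*u^2 - u + 116) - (-3*u + 4) = -2*u^2 + 2*u + 112 is ≥ 0 throughout, so the area is a single integral of |-2*u^2 + 2*u + 112|.
∫[-3,-2] (-2*u^2 + 2*u + 112) du = 283/3.

283/3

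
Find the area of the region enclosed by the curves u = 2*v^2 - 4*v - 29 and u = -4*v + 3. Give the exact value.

Both boundary curves give u as a function of v, so integrate with respect to v. Setting them equal: 2*v^2 - 32 = 0, i.e. 2*(v - 4)*(v + 4) = 0, so they meet at v = -4, 4.
For v in [-4, 4], u = 2*v^2 - 4*v - 29 is on the left; area = ∫[-4,4] (-(2*v^2 - 32)) dv = 512/3.

512/3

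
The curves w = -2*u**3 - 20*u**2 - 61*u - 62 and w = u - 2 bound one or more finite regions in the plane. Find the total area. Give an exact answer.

Set the curves equal: -2*u**3 - 20*u**2 - 61*u - 62 = u - 2, so -2*u**3 - 20*u**2 - 62*u - 60 = 0, which factors as -2*(u + 2)*(u + 3)*(u + 5) = 0. The curves meet at u = -5, -3, -2.
On [-5, -3], w = u - 2 is on top; that piece has area ∫[-5,-3] (-(-2*u**3 - 20*u**2 - 62*u - 60)) du = 16/3.
On [-3, -2], w = -2*u**3 - 20*u**2 - 61*u - 62 is on top; that piece has area ∫[-3,-2] (-2*u**3 - 20*u**2 - 62*u - 60) du = 5/6.
Total enclosed area = 16/3 + 5/6 = 37/6.

37/6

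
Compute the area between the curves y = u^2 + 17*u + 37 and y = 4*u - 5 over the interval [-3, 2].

On [-3, 2], (u^2 + 17*u + 37) - (4*u - 5) = u^2 + 13*u + 42 is ≥ 0 throughout, so the area is a single integral of |u^2 + 13*u + 42|.
∫[-3,2] (u^2 + 13*u + 42) du = 1135/6.

1135/6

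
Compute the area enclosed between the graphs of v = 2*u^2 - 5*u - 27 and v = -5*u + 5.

512/3

Set the curves equal: 2*u^2 - 5*u - 27 = -5*u + 5, so 2*u^2 - 32 = 0, which factors as 2*(u - 4)*(u + 4) = 0. The curves meet at u = -4, 4.
On [-4, 4], v = -5*u + 5 is on top; that piece has area ∫[-4,4] (-(2*u^2 - 32)) du = 512/3.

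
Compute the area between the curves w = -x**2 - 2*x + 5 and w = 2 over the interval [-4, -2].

The difference (-x**2 - 2*x + 5) - (2) = -x**2 - 2*x + 3 changes sign at x = -3 inside [-4, -2], so split the integral there.
∫[-4,-3] (-x**2 - 2*x + 3) dx = -7/3; the area of that piece is 7/3.
∫[-3,-2] (-x**2 - 2*x + 3) dx = 5/3.
Total area = 7/3 + 5/3 = 4.

4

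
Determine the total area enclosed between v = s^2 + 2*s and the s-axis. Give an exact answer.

4/3

The curve meets the s-axis where s^2 + 2*s = 0, i.e. s*(s + 2) = 0, at s = -2, 0.
On [-2, 0] the curve lies below the axis; ∫[-2,0] (s^2 + 2*s) ds = -4/3, giving area 4/3.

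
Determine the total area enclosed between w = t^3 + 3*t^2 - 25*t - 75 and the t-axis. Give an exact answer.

The curve meets the t-axis where t^3 + 3*t^2 - 25*t - 75 = 0, i.e. (t - 5)*(t + 3)*(t + 5) = 0, at t = -5, -3, 5.
On [-5, -3] the curve lies above the axis; ∫[-5,-3] (t^3 + 3*t^2 - 25*t - 75) dt = 12, giving area 12.
On [-3, 5] the curve lies below the axis; ∫[-3,5] (t^3 + 3*t^2 - 25*t - 75) dt = -512, giving area 512.
Total area = 12 + 512 = 524.

524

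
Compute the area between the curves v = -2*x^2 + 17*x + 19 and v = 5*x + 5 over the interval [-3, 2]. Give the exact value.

The difference (-2*x^2 + 17*x + 19) - (5*x + 5) = -2*x^2 + 12*x + 14 changes sign at x = -1 inside [-3, 2], so split the integral there.
∫[-3,-1] (-2*x^2 + 12*x + 14) dx = -112/3; the area of that piece is 112/3.
∫[-1,2] (-2*x^2 + 12*x + 14) dx = 54.
Total area = 112/3 + 54 = 274/3.

274/3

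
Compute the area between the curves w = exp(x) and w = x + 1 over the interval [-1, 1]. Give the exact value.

-2 - exp(-1) + exp(1)

On [-1, 1], (exp(x)) - (x + 1) = -x + exp(x) - 1 is ≥ 0 throughout, so the area is a single integral of |-x + exp(x) - 1|.
∫[-1,1] (-x + exp(x) - 1) dx = -2 - exp(-1) + exp(1).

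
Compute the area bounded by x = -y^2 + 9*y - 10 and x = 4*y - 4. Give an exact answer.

1/6

Both boundary curves give x as a function of y, so integrate with respect to y. Setting them equal: -y^2 + 5*y - 6 = 0, i.e. -(y - 3)*(y - 2) = 0, so they meet at y = 2, 3.
For y in [2, 3], x = -y^2 + 9*y - 10 is on the right; area = ∫[2,3] (-y^2 + 5*y - 6) dy = 1/6.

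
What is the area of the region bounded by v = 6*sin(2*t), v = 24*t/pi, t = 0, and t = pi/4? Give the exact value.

3 - 3*pi/4

On [0, pi/4], (6*sin(2*t)) - (24*t/pi) = -24*t/pi + 6*sin(2*t) is ≥ 0 throughout, so the area is a single integral of |-24*t/pi + 6*sin(2*t)|.
∫[0,pi/4] (-24*t/pi + 6*sin(2*t)) dt = 3 - 3*pi/4.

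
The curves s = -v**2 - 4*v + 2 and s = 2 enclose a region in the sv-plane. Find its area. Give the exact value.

Both boundary curves give s as a function of v, so integrate with respect to v. Setting them equal: -v**2 - 4*v = 0, i.e. -v*(v + 4) = 0, so they meet at v = -4, 0.
For v in [-4, 0], s = -v**2 - 4*v + 2 is on the right; area = ∫[-4,0] (-v**2 - 4*v) dv = 32/3.

32/3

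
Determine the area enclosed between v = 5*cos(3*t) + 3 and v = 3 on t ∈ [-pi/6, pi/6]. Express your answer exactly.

On [-pi/6, pi/6], (5*cos(3*t) + 3) - (3) = 5*cos(3*t) is ≥ 0 throughout, so the area is a single integral of |5*cos(3*t)|.
∫[-pi/6,pi/6] (5*cos(3*t)) dt = 10/3.

10/3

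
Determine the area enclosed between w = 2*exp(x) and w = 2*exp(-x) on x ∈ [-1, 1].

-8 + 4*exp(-1) + 4*exp(1)

The difference (2*exp(x)) - (2*exp(-x)) = 2*exp(x) - 2*exp(-x) changes sign at x = 0 inside [-1, 1], so split the integral there.
∫[-1,0] (2*exp(x) - 2*exp(-x)) dx = -2*exp(1) - 2*exp(-1) + 4; the area of that piece is -4 + 2*exp(-1) + 2*exp(1).
∫[0,1] (2*exp(x) - 2*exp(-x)) dx = -4 + 2*exp(-1) + 2*exp(1).
Total area = (-4 + 2*exp(-1) + 2*exp(1)) + (-4 + 2*exp(-1) + 2*exp(1)) = -8 + 4*exp(-1) + 4*exp(1).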